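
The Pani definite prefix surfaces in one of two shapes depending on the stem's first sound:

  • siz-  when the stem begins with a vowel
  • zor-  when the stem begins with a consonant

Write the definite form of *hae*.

Since the first sound of *hae* is /h/ (a consonant), it takes zor-, giving *zorhae*.

zorhae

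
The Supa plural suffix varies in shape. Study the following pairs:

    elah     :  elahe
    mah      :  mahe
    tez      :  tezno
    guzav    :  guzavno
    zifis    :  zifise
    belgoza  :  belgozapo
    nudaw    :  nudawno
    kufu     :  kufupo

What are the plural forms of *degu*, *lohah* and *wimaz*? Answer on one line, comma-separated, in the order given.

The alternation tracks the final sound of the stem — -e when the stem ends in a voiceless consonant (*elah*, *mah*, *zifis*); -no when the stem ends in a voiced consonant (*tez*, *guzav*, *nudaw*); -po when the stem ends in a vowel (*belgoza*, *kufu*).
The final sound of *degu* is /u/, which is a vowel, so the suffix is -po, giving *degupo*.
*lohah* — final sound /h/ (a voiceless consonant) → -e → *lohahe*.
*wimaz*: final sound = /z/, a voiced consonant → -no → *wimazno*.

degupo, lohahe, wimazno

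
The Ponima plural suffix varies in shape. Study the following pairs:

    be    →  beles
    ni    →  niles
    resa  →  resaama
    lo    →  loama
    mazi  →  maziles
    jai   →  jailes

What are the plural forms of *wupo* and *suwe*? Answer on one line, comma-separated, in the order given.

The suffix is conditioned by the last vowel: -les when the last vowel of the stem is a front vowel (*be*, *ni*, *mazi*, *jai*); -ama when the last vowel of the stem is a back vowel (*resa*, *lo*).
Since the last vowel of *wupo* is /o/ (a back vowel), it takes -ama, giving *wupoama*.
Since the last vowel of *suwe* is /e/ (a front vowel), it takes -les, giving *suweles*.

wupoama, suweles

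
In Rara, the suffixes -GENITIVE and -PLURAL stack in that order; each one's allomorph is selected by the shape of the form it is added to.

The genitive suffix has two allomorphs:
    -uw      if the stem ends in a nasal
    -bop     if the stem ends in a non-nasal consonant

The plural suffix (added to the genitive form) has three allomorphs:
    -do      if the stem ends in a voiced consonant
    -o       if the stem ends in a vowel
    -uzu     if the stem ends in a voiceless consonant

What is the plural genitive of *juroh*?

Since the final consonant of *juroh* is /h/ (non-nasal), it takes -bop, giving *jurohbop*.
The genitive form *jurohbop* — final sound /p/ (a voiceless consonant) → -uzu → *jurohbopuzu*.

jurohbopuzu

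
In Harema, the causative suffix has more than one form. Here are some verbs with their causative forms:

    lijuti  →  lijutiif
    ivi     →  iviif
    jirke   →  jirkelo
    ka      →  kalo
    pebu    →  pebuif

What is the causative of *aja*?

ajalo

The suffix is conditioned by the last vowel: -if when the last vowel of the stem is a high vowel (*lijuti*, *ivi*, *pebu*); -lo when the last vowel of the stem is a non-high vowel (*jirke*, *ka*).
The last vowel of *aja* is /a/, which is a non-high vowel, so the suffix is -lo, giving *ajalo*.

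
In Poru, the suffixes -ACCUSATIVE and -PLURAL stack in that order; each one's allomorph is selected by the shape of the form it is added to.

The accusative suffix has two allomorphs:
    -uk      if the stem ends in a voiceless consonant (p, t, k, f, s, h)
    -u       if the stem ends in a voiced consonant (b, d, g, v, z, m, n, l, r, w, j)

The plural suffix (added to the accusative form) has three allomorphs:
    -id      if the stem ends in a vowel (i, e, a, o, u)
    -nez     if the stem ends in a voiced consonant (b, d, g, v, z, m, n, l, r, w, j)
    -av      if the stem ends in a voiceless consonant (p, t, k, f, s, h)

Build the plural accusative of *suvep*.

suvepukav

*suvep*: final consonant = /p/, voiceless → -uk → *suvepuk*.
Since the final sound of the accusative form *suvepuk* is /k/ (a voiceless consonant), it takes -av, giving *suvepukav*.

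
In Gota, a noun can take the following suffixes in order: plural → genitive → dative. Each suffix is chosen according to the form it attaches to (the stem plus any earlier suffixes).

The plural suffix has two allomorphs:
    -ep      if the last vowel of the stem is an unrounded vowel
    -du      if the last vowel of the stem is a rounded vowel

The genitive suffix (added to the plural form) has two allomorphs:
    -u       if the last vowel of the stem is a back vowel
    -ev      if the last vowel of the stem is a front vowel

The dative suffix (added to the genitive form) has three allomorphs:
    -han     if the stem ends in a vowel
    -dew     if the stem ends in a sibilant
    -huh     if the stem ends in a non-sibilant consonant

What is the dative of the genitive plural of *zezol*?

zezolduuhan

The last vowel of *zezol* is /o/, which is a rounded vowel, so the plural suffix is -du, giving *zezoldu*.
The plural form *zezoldu*: last vowel = /u/, a back vowel → -u → *zezolduu*.
The final sound of the genitive form *zezolduu* is /u/, which is a vowel, so the dative suffix is -han, giving *zezolduuhan*.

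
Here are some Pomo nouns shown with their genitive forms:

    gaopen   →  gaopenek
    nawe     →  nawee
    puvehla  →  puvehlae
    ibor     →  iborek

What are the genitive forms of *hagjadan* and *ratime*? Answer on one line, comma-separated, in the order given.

The pattern is consonant vs. vowel: -ek when the stem ends in a consonant (*gaopen*, *ibor*); -e when the stem ends in a vowel (*nawe*, *puvehla*).
*hagjadan* — final sound /n/ (a consonant) → -ek → *hagjadanek*.
Since the final sound of *ratime* is /e/ (a vowel), it takes -e, giving *ratimee*.

hagjadanek, ratimee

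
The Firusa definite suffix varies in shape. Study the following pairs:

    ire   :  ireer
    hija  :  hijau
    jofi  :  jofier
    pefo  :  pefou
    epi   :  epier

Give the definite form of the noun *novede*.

novedeer

Looking at the last vowel of each stem: -er when the last vowel of the stem is a front vowel (*ire*, *jofi*, *epi*); -u when the last vowel of the stem is a back vowel (*hija*, *pefo*).
*novede*: last vowel = /e/, a front vowel → -er → *novedeer*.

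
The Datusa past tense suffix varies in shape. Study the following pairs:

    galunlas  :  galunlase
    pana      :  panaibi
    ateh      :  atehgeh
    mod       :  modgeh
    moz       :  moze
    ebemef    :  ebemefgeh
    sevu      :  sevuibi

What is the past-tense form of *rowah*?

rowahgeh

The alternation tracks the final sound of the stem — -e when the stem ends in a sibilant (*galunlas*, *moz*); -geh when the stem ends in a non-sibilant consonant (*ateh*, *mod*, *ebemef*); -ibi when the stem ends in a vowel (*pana*, *sevu*).
The final sound of *rowah* is /h/, which is a non-sibilant consonant, so the suffix is -geh, giving *rowahgeh*.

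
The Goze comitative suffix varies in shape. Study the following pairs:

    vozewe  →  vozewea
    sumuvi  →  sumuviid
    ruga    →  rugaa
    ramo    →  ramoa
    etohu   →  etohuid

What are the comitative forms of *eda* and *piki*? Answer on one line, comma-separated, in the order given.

The pattern is height harmony: -id when the last vowel of the stem is a high vowel (*sumuvi*, *etohu*); -a when the last vowel of the stem is a non-high vowel (*vozewe*, *ruga*, *ramo*).
*eda* — last vowel /a/ (a non-high vowel) → -a → *edaa*.
Since the last vowel of *piki* is /i/ (a high vowel), it takes -id, giving *pikiid*.

edaa, pikiid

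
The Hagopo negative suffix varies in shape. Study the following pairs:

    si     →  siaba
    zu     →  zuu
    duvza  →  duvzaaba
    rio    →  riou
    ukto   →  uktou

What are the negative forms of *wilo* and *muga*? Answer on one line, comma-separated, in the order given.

wilou, mugaaba

The pattern is rounding harmony: -u when the last vowel of the stem is a rounded vowel (*zu*, *rio*, *ukto*); -aba when the last vowel of the stem is an unrounded vowel (*si*, *duvza*).
*wilo*: last vowel = /o/, a rounded vowel → -u → *wilou*.
The last vowel of *muga* is /a/, which is an unrounded vowel, so the suffix is -aba, giving *mugaaba*.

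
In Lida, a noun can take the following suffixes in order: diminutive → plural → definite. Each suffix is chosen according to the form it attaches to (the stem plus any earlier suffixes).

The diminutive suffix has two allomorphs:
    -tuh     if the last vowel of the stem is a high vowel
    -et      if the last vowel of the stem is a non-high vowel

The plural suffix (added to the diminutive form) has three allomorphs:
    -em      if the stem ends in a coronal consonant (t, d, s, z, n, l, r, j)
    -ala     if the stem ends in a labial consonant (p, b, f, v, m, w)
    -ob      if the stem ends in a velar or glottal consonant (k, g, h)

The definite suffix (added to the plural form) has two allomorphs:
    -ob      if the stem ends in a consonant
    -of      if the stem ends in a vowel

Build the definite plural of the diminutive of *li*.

*li*: last vowel = /i/, a high vowel → -tuh → *lituh*.
The diminutive form *lituh* — final consonant /h/ (velar/glottal) → -ob → *lituhob*.
The plural form *lituhob*: final sound = /b/, a consonant → -ob → *lituhobob*.

lituhobob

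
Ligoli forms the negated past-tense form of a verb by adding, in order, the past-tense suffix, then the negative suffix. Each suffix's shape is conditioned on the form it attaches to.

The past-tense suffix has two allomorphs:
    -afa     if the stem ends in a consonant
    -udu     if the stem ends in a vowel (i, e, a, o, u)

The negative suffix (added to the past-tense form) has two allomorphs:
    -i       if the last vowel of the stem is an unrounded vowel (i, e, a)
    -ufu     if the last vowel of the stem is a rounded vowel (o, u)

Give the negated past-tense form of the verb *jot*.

The final sound of *jot* is /t/, which is a consonant, so the past-tense suffix is -afa, giving *jotafa*.
The past-tense form *jotafa* — last vowel /a/ (an unrounded vowel) → -i → *jotafai*.

jotafai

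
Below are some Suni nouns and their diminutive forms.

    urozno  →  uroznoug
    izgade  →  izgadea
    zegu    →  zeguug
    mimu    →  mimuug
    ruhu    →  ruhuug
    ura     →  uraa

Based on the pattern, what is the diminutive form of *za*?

zaa

Looking at the last vowel of each stem: -ug when the last vowel of the stem is a rounded vowel (*urozno*, *zegu*, *mimu*, *ruhu*); -a when the last vowel of the stem is an unrounded vowel (*izgade*, *ura*).
*za*: last vowel = /a/, an unrounded vowel → -a → *zaa*.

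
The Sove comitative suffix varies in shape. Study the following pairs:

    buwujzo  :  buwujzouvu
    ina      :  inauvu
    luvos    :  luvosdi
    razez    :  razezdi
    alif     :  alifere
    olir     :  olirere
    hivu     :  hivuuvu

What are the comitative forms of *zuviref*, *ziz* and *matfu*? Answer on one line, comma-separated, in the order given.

The suffix is conditioned by the final sound: -di when the stem ends in a sibilant (*luvos*, *razez*); -ere when the stem ends in a non-sibilant consonant (*alif*, *olir*); -uvu when the stem ends in a vowel (*buwujzo*, *ina*, *hivu*).
*zuviref* — final sound /f/ (a non-sibilant consonant) → -ere → *zuvirefere*.
*ziz* — final sound /z/ (a sibilant) → -di → *zizdi*.
Since the final sound of *matfu* is /u/ (a vowel), it takes -uvu, giving *matfuuvu*.

zuvirefere, zizdi, matfuuvu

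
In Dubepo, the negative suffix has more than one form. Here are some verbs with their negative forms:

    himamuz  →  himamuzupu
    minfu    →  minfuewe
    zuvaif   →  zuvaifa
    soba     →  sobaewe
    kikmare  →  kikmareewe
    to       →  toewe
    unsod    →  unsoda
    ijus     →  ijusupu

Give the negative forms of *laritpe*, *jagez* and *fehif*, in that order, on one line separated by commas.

The alternation tracks the final sound of the stem — -upu when the stem ends in a sibilant (*himamuz*, *ijus*); -a when the stem ends in a non-sibilant consonant (*zuvaif*, *unsod*); -ewe when the stem ends in a vowel (*minfu*, *soba*, *kikmare*, *to*).
*laritpe* — final sound /e/ (a vowel) → -ewe → *laritpeewe*.
*jagez*: final sound = /z/, a sibilant → -upu → *jagezupu*.
Since the final sound of *fehif* is /f/ (a non-sibilant consonant), it takes -a, giving *fehifa*.

laritpeewe, jagezupu, fehifa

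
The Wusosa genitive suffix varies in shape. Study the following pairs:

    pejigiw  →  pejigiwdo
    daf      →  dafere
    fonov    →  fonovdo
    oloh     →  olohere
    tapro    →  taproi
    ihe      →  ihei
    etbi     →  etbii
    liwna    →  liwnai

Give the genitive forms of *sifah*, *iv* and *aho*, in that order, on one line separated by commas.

sifahere, ivdo, ahoi

The suffix is conditioned by the final sound: -ere when the stem ends in a voiceless consonant (*daf*, *oloh*); -do when the stem ends in a voiced consonant (*pejigiw*, *fonov*); -i when the stem ends in a vowel (*tapro*, *ihe*, *etbi*, *liwna*).
*sifah* — final sound /h/ (a voiceless consonant) → -ere → *sifahere*.
*iv* — final sound /v/ (a voiced consonant) → -do → *ivdo*.
The final sound of *aho* is /o/, which is a vowel, so the suffix is -i, giving *ahoi*.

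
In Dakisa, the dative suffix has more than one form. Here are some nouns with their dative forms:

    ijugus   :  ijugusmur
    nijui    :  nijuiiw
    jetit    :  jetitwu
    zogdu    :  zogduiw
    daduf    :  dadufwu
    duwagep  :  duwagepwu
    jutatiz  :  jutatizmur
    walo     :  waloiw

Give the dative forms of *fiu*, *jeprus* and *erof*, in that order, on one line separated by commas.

fiuiw, jeprusmur, erofwu

The pattern is sibilance of the final sound: -mur when the stem ends in a sibilant (*ijugus*, *jutatiz*); -wu when the stem ends in a non-sibilant consonant (*jetit*, *daduf*, *duwagep*); -iw when the stem ends in a vowel (*nijui*, *zogdu*, *walo*).
The final sound of *fiu* is /u/, which is a vowel, so the suffix is -iw, giving *fiuiw*.
*jeprus* — final sound /s/ (a sibilant) → -mur → *jeprusmur*.
The final sound of *erof* is /f/, which is a non-sibilant consonant, so the suffix is -wu, giving *erofwu*.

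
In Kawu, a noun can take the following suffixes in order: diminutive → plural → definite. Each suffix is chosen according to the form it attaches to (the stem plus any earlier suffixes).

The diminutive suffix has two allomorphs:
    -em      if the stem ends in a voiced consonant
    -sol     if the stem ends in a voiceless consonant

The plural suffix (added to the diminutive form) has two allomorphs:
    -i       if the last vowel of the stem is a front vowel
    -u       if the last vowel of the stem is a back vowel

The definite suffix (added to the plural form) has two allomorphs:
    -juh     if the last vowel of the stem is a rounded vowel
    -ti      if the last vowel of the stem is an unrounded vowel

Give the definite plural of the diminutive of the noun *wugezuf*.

Since the final consonant of *wugezuf* is /f/ (voiceless), it takes -sol, giving *wugezufsol*.
Since the last vowel of the diminutive form *wugezufsol* is /o/ (a back vowel), it takes -u, giving *wugezufsolu*.
The plural form *wugezufsolu* — last vowel /u/ (a rounded vowel) → -juh → *wugezufsolujuh*.

wugezufsolujuh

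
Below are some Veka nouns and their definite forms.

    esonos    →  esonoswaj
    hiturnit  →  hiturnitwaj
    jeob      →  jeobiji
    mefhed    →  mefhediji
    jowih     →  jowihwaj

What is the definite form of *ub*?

ubiji

Looking at the final consonant of each stem: -waj when the stem ends in a voiceless consonant (*esonos*, *hiturnit*, *jowih*); -iji when the stem ends in a voiced consonant (*jeob*, *mefhed*).
Since the final consonant of *ub* is /b/ (voiced), it takes -iji, giving *ubiji*.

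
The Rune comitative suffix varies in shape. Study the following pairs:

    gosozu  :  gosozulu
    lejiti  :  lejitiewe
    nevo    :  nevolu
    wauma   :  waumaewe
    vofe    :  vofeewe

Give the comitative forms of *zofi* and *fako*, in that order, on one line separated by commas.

zofiewe, fakolu

The alternation tracks the last vowel of the stem — -lu when the last vowel of the stem is a rounded vowel (*gosozu*, *nevo*); -ewe when the last vowel of the stem is an unrounded vowel (*lejiti*, *wauma*, *vofe*).
The last vowel of *zofi* is /i/, which is an unrounded vowel, so the suffix is -ewe, giving *zofiewe*.
*fako*: last vowel = /o/, a rounded vowel → -lu → *fakolu*.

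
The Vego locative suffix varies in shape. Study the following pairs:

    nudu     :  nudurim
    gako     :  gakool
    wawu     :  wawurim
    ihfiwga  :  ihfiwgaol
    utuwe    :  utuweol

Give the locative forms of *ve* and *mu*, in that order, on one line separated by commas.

The pattern is height harmony: -rim when the last vowel of the stem is a high vowel (*nudu*, *wawu*); -ol when the last vowel of the stem is a non-high vowel (*gako*, *ihfiwga*, *utuwe*).
Since the last vowel of *ve* is /e/ (a non-high vowel), it takes -ol, giving *veol*.
*mu* — last vowel /u/ (a high vowel) → -rim → *murim*.

veol, murim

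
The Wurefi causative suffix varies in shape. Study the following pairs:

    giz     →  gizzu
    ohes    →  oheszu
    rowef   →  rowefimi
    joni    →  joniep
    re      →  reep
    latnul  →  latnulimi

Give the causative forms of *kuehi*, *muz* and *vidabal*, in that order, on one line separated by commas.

kuehiep, muzzu, vidabalimi

The suffix is conditioned by the final sound: -zu when the stem ends in a sibilant (*giz*, *ohes*); -imi when the stem ends in a non-sibilant consonant (*rowef*, *latnul*); -ep when the stem ends in a vowel (*joni*, *re*).
The final sound of *kuehi* is /i/, which is a vowel, so the suffix is -ep, giving *kuehiep*.
*muz* — final sound /z/ (a sibilant) → -zu → *muzzu*.
The final sound of *vidabal* is /l/, which is a non-sibilant consonant, so the suffix is -imi, giving *vidabalimi*.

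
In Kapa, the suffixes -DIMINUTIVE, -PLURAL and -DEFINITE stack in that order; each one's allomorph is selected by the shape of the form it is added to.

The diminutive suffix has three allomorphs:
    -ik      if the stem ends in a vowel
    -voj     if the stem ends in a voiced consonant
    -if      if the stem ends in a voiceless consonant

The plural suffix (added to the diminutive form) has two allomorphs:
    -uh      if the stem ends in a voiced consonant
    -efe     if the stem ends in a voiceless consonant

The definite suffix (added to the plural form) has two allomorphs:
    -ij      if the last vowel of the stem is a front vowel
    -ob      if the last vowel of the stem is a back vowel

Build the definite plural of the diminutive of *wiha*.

wihaikefeij

*wiha* — final sound /a/ (a vowel) → -ik → *wihaik*.
The diminutive form *wihaik* — final consonant /k/ (voiceless) → -efe → *wihaikefe*.
Since the last vowel of the plural form *wihaikefe* is /e/ (a front vowel), it takes -ij, giving *wihaikefeij*.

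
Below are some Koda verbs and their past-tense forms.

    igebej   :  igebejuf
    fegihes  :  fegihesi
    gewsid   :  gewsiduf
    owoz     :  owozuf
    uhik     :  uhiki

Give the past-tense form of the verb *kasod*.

kasoduf

The pattern is voicing of the final consonant: -i when the stem ends in a voiceless consonant (*fegihes*, *uhik*); -uf when the stem ends in a voiced consonant (*igebej*, *gewsid*, *owoz*).
The final consonant of *kasod* is /d/, which is voiced, so the suffix is -uf, giving *kasoduf*.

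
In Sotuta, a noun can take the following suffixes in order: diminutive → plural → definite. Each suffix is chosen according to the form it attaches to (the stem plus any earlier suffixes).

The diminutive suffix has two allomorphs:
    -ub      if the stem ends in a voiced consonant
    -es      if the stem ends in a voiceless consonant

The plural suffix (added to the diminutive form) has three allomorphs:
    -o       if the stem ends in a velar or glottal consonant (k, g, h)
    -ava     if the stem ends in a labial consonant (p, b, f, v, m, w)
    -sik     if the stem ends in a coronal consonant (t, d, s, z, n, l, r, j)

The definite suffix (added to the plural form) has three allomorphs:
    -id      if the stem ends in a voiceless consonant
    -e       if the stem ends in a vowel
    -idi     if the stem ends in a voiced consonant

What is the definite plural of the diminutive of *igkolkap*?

igkolkapessikid

Since the final consonant of *igkolkap* is /p/ (voiceless), it takes -es, giving *igkolkapes*.
The diminutive form *igkolkapes* — final consonant /s/ (coronal) → -sik → *igkolkapessik*.
Since the final sound of the plural form *igkolkapessik* is /k/ (a voiceless consonant), it takes -id, giving *igkolkapessikid*.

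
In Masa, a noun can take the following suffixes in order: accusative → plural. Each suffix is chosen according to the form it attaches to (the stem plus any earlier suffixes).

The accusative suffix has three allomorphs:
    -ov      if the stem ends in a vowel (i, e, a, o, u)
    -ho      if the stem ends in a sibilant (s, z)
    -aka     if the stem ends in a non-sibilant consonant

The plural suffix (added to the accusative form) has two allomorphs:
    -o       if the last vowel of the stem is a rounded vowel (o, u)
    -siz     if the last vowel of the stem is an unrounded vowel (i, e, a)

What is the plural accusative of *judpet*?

The final sound of *judpet* is /t/, which is a non-sibilant consonant, so the accusative suffix is -aka, giving *judpetaka*.
Since the last vowel of the accusative form *judpetaka* is /a/ (an unrounded vowel), it takes -siz, giving *judpetakasiz*.

judpetakasiz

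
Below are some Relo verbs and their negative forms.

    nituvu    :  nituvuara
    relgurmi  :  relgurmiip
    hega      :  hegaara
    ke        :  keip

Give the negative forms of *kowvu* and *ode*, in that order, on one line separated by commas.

kowvuara, odeip

The suffix is conditioned by the last vowel: -ip when the last vowel of the stem is a front vowel (*relgurmi*, *ke*); -ara when the last vowel of the stem is a back vowel (*nituvu*, *hega*).
The last vowel of *kowvu* is /u/, which is a back vowel, so the suffix is -ara, giving *kowvuara*.
*ode* — last vowel /e/ (a front vowel) → -ip → *odeip*.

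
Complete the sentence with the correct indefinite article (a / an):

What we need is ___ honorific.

The indefinite article is chosen by the initial *sound* of the following word, not its spelling.
*honorific* begins with the sound /ɒ/ (silent h) — a vowel sound.
So the article is *an*: What we need is an honorific.

an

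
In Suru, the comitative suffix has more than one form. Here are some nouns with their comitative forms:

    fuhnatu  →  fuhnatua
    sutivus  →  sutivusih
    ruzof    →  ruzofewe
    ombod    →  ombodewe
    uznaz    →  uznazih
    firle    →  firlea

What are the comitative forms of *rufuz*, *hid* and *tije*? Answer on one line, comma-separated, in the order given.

rufuzih, hidewe, tijea

The alternation tracks the final sound of the stem — -ih when the stem ends in a sibilant (*sutivus*, *uznaz*); -ewe when the stem ends in a non-sibilant consonant (*ruzof*, *ombod*); -a when the stem ends in a vowel (*fuhnatu*, *firle*).
*rufuz*: final sound = /z/, a sibilant → -ih → *rufuzih*.
The final sound of *hid* is /d/, which is a non-sibilant consonant, so the suffix is -ewe, giving *hidewe*.
*tije*: final sound = /e/, a vowel → -a → *tijea*.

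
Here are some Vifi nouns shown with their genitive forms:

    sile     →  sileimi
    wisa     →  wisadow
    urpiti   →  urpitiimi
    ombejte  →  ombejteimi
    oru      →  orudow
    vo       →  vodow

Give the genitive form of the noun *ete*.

eteimi

Looking at the last vowel of each stem: -imi when the last vowel of the stem is a front vowel (*sile*, *urpiti*, *ombejte*); -dow when the last vowel of the stem is a back vowel (*wisa*, *oru*, *vo*).
*ete* — last vowel /e/ (a front vowel) → -imi → *eteimi*.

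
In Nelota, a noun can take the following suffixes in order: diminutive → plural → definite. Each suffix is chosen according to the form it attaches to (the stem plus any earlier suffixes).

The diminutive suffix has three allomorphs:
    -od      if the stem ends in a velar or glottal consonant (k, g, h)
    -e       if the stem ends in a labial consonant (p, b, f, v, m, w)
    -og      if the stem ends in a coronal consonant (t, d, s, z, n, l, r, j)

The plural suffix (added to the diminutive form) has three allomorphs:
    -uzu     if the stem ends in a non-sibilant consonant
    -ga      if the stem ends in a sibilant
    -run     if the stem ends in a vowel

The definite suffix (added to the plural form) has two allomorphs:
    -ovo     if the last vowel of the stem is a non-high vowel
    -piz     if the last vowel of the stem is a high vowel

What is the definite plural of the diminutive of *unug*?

unugoduzupiz

Since the final consonant of *unug* is /g/ (velar/glottal), it takes -od, giving *unugod*.
Since the final sound of the diminutive form *unugod* is /d/ (a non-sibilant consonant), it takes -uzu, giving *unugoduzu*.
The last vowel of the plural form *unugoduzu* is /u/, which is a high vowel, so the definite suffix is -piz, giving *unugoduzupiz*.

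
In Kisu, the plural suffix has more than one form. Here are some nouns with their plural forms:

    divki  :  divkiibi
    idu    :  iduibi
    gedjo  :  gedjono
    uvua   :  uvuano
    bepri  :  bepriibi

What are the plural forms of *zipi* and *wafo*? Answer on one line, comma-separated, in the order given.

The suffix is conditioned by the last vowel: -ibi when the last vowel of the stem is a high vowel (*divki*, *idu*, *bepri*); -no when the last vowel of the stem is a non-high vowel (*gedjo*, *uvua*).
The last vowel of *zipi* is /i/, which is a high vowel, so the suffix is -ibi, giving *zipiibi*.
*wafo*: last vowel = /o/, a non-high vowel → -no → *wafono*.

zipiibi, wafono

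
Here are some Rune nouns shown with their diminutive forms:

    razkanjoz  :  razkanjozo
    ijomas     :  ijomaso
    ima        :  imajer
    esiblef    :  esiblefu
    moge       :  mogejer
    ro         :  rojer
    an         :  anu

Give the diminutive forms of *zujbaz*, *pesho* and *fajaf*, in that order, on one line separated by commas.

zujbazo, peshojer, fajafu

The pattern is sibilance of the final sound: -o when the stem ends in a sibilant (*razkanjoz*, *ijomas*); -u when the stem ends in a non-sibilant consonant (*esiblef*, *an*); -jer when the stem ends in a vowel (*ima*, *moge*, *ro*).
The final sound of *zujbaz* is /z/, which is a sibilant, so the suffix is -o, giving *zujbazo*.
*pesho*: final sound = /o/, a vowel → -jer → *peshojer*.
*fajaf* — final sound /f/ (a non-sibilant consonant) → -u → *fajafu*.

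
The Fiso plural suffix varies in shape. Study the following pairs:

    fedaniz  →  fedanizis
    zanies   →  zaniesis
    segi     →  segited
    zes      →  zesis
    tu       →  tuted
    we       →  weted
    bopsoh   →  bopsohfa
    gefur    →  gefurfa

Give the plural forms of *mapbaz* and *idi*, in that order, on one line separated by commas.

The suffix is conditioned by the final sound: -is when the stem ends in a sibilant (*fedaniz*, *zanies*, *zes*); -fa when the stem ends in a non-sibilant consonant (*bopsoh*, *gefur*); -ted when the stem ends in a vowel (*segi*, *tu*, *we*).
*mapbaz* — final sound /z/ (a sibilant) → -is → *mapbazis*.
Since the final sound of *idi* is /i/ (a vowel), it takes -ted, giving *idited*.

mapbazis, idited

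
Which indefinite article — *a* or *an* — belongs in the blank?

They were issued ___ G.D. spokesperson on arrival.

The indefinite article is chosen by the initial *sound* of the following word, not its spelling.
The initialism *G.D.* is read letter by letter; the first letter, G, is pronounced /dʒiː/, which begins with a consonant sound.
So the article is *a*: They were issued a G.D. spokesperson on arrival.

a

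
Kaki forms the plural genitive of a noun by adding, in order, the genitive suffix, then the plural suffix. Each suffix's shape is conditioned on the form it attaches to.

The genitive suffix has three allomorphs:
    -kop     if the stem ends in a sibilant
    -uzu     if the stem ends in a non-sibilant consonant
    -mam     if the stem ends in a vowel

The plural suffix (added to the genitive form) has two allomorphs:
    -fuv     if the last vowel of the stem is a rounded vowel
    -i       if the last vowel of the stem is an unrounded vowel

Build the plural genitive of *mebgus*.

*mebgus*: final sound = /s/, a sibilant → -kop → *mebguskop*.
Since the last vowel of the genitive form *mebguskop* is /o/ (a rounded vowel), it takes -fuv, giving *mebguskopfuv*.

mebguskopfuv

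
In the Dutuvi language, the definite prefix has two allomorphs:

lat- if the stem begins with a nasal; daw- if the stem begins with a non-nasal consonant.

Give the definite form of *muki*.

latmuki

The first consonant of *muki* is /m/, which is a nasal, so the prefix is lat-, giving *latmuki*.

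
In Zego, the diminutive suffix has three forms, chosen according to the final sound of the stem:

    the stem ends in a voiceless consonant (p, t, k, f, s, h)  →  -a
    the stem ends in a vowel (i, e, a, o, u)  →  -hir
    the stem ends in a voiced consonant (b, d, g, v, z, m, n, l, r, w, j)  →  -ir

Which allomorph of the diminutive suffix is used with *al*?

-ir

*al* — final sound /l/ (a voiced consonant) → -ir.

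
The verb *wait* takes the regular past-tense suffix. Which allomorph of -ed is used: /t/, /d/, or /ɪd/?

The stem *wait* ends in /t/ or /d/.
The -ed suffix is realized as /ɪd/ after /t, d/; as /t/ after other voiceless consonants; and as /d/ after other voiced sounds.
So -ed on *wait* is pronounced /ɪd/.

/ɪd/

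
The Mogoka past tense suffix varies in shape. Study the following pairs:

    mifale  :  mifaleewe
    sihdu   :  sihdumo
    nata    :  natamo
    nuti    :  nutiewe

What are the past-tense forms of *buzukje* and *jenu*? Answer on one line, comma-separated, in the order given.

The pattern is front/back vowel harmony: -ewe when the last vowel of the stem is a front vowel (*mifale*, *nuti*); -mo when the last vowel of the stem is a back vowel (*sihdu*, *nata*).
*buzukje* — last vowel /e/ (a front vowel) → -ewe → *buzukjeewe*.
Since the last vowel of *jenu* is /u/ (a back vowel), it takes -mo, giving *jenumo*.

buzukjeewe, jenumo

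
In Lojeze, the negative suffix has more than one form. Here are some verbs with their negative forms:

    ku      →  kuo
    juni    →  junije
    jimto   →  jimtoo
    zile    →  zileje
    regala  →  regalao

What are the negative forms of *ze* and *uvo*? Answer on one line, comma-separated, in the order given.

zeje, uvoo

The alternation tracks the last vowel of the stem — -je when the last vowel of the stem is a front vowel (*juni*, *zile*); -o when the last vowel of the stem is a back vowel (*ku*, *jimto*, *regala*).
The last vowel of *ze* is /e/, which is a front vowel, so the suffix is -je, giving *zeje*.
*uvo*: last vowel = /o/, a back vowel → -o → *uvoo*.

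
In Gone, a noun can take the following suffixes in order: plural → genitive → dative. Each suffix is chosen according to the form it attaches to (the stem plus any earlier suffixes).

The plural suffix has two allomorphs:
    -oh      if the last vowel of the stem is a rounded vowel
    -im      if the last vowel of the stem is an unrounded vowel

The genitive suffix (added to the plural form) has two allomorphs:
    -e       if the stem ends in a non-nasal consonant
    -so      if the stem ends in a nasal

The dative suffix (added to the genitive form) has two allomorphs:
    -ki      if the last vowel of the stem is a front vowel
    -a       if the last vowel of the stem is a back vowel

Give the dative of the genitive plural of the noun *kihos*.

kihosoheki

*kihos* — last vowel /o/ (a rounded vowel) → -oh → *kihosoh*.
The plural form *kihosoh*: final consonant = /h/, non-nasal → -e → *kihosohe*.
The genitive form *kihosohe* — last vowel /e/ (a front vowel) → -ki → *kihosoheki*.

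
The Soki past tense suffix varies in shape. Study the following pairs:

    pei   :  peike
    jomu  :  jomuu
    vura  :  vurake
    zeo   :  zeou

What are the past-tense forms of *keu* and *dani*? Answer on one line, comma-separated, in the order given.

The alternation tracks the last vowel of the stem — -u when the last vowel of the stem is a rounded vowel (*jomu*, *zeo*); -ke when the last vowel of the stem is an unrounded vowel (*pei*, *vura*).
Since the last vowel of *keu* is /u/ (a rounded vowel), it takes -u, giving *keuu*.
Since the last vowel of *dani* is /i/ (an unrounded vowel), it takes -ke, giving *danike*.

keuu, danike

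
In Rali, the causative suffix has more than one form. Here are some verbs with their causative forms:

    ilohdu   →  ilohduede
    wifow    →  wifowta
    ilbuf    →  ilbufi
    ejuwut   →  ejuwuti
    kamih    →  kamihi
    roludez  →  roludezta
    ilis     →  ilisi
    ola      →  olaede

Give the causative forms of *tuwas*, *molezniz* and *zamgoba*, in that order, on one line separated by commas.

tuwasi, moleznizta, zamgobaede

The pattern is voicing of the final sound: -i when the stem ends in a voiceless consonant (*ilbuf*, *ejuwut*, *kamih*, *ilis*); -ta when the stem ends in a voiced consonant (*wifow*, *roludez*); -ede when the stem ends in a vowel (*ilohdu*, *ola*).
The final sound of *tuwas* is /s/, which is a voiceless consonant, so the suffix is -i, giving *tuwasi*.
*molezniz* — final sound /z/ (a voiced consonant) → -ta → *moleznizta*.
*zamgoba* — final sound /a/ (a vowel) → -ede → *zamgobaede*.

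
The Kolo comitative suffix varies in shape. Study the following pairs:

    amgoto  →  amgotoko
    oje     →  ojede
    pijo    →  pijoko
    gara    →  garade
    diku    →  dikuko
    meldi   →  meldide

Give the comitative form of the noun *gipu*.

The pattern is rounding harmony: -ko when the last vowel of the stem is a rounded vowel (*amgoto*, *pijo*, *diku*); -de when the last vowel of the stem is an unrounded vowel (*oje*, *gara*, *meldi*).
Since the last vowel of *gipu* is /u/ (a rounded vowel), it takes -ko, giving *gipuko*.

gipuko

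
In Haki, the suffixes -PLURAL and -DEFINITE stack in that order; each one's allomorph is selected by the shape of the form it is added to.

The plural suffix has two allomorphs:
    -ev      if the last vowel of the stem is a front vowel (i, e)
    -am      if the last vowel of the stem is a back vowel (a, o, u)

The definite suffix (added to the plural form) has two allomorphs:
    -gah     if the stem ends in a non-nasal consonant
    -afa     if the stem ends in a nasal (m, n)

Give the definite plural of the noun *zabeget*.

zabegetevgah

*zabeget*: last vowel = /e/, a front vowel → -ev → *zabegetev*.
The plural form *zabegetev* — final consonant /v/ (non-nasal) → -gah → *zabegetevgah*.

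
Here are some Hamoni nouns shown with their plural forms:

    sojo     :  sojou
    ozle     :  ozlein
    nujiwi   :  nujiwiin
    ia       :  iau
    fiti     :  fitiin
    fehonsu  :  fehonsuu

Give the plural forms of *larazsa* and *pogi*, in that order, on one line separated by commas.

larazsau, pogiin

The pattern is front/back vowel harmony: -in when the last vowel of the stem is a front vowel (*ozle*, *nujiwi*, *fiti*); -u when the last vowel of the stem is a back vowel (*sojo*, *ia*, *fehonsu*).
Since the last vowel of *larazsa* is /a/ (a back vowel), it takes -u, giving *larazsau*.
The last vowel of *pogi* is /i/, which is a front vowel, so the suffix is -in, giving *pogiin*.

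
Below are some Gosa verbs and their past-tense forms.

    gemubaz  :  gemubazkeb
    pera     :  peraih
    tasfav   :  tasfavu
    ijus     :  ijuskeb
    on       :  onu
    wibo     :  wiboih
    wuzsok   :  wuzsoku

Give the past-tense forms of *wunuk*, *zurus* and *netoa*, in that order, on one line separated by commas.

wunuku, zuruskeb, netoaih

The suffix is conditioned by the final sound: -keb when the stem ends in a sibilant (*gemubaz*, *ijus*); -u when the stem ends in a non-sibilant consonant (*tasfav*, *on*, *wuzsok*); -ih when the stem ends in a vowel (*pera*, *wibo*).
The final sound of *wunuk* is /k/, which is a non-sibilant consonant, so the suffix is -u, giving *wunuku*.
The final sound of *zurus* is /s/, which is a sibilant, so the suffix is -keb, giving *zuruskeb*.
*netoa* — final sound /a/ (a vowel) → -ih → *netoaih*.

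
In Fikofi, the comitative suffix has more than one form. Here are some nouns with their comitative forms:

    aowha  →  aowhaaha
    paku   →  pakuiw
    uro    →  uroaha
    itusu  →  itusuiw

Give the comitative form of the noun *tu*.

The suffix is conditioned by the last vowel: -iw when the last vowel of the stem is a high vowel (*paku*, *itusu*); -aha when the last vowel of the stem is a non-high vowel (*aowha*, *uro*).
*tu* — last vowel /u/ (a high vowel) → -iw → *tuiw*.

tuiw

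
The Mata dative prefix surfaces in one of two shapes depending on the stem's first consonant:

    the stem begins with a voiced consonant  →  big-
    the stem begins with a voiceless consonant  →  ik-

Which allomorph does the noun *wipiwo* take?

*wipiwo*: first consonant = /w/, voiced → big-.

big-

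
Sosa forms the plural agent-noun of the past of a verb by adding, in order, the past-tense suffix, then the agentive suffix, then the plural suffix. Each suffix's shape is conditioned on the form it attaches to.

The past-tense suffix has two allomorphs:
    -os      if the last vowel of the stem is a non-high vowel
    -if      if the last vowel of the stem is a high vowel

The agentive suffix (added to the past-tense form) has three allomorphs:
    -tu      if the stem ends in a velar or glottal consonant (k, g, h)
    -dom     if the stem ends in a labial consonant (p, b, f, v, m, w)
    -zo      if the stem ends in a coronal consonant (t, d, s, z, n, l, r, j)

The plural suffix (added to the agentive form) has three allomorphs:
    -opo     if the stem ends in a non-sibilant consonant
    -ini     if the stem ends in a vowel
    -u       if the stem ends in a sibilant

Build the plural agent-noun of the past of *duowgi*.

duowgiifdomopo

The last vowel of *duowgi* is /i/, which is a high vowel, so the past-tense suffix is -if, giving *duowgiif*.
The past-tense form *duowgiif* — final consonant /f/ (labial) → -dom → *duowgiifdom*.
The final sound of the agentive form *duowgiifdom* is /m/, which is a non-sibilant consonant, so the plural suffix is -opo, giving *duowgiifdomopo*.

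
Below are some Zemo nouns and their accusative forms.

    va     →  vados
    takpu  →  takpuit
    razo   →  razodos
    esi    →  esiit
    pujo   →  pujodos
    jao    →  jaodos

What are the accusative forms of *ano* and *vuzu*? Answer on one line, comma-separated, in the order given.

The alternation tracks the last vowel of the stem — -it when the last vowel of the stem is a high vowel (*takpu*, *esi*); -dos when the last vowel of the stem is a non-high vowel (*va*, *razo*, *pujo*, *jao*).
Since the last vowel of *ano* is /o/ (a non-high vowel), it takes -dos, giving *anodos*.
The last vowel of *vuzu* is /u/, which is a high vowel, so the suffix is -it, giving *vuzuit*.

anodos, vuzuit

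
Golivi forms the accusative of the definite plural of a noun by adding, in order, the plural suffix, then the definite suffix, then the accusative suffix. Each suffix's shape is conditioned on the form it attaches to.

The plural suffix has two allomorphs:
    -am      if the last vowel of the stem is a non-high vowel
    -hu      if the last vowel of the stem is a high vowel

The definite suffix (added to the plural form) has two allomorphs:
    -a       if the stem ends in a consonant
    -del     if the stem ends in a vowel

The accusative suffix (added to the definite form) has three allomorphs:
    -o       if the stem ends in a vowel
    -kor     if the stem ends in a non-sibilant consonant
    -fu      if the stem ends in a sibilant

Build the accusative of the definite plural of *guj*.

*guj* — last vowel /u/ (a high vowel) → -hu → *gujhu*.
The plural form *gujhu* — final sound /u/ (a vowel) → -del → *gujhudel*.
The definite form *gujhudel*: final sound = /l/, a non-sibilant consonant → -kor → *gujhudelkor*.

gujhudelkor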